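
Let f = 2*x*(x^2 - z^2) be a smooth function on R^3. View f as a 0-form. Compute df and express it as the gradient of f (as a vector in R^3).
df = (6*x^2 - 2*z^2) dx + (0) dy + (-4*x*z) dz; grad f = (6*x^2 - 2*z^2, 0, -4*x*z)

For a 0-form f, d f = (∂f/∂x) dx + (∂f/∂y) dy + (∂f/∂z) dz. The components of the vector representation are exactly the entries of grad f in Cartesian coordinates:
  ∂f/∂x = 6*x^2 - 2*z^2
  ∂f/∂y = 0
  ∂f/∂z = -4*x*z.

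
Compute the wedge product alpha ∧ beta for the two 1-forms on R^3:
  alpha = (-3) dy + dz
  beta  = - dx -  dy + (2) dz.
alpha ∧ beta = (-3) dx ∧ dy + (-5) dy ∧ dz + (1) dx ∧ dz

Distribute the wedge, using dx_i ∧ dx_j = -dx_j ∧ dx_i and dx_i ∧ dx_i = 0. For each pair (i, j) with i < j, the coefficient of dx_i ∧ dx_j in alpha ∧ beta is (alpha_i * beta_j - alpha_j * beta_i). Collecting: alpha ∧ beta = (-3) dx ∧ dy + (-5) dy ∧ dz + (1) dx ∧ dz.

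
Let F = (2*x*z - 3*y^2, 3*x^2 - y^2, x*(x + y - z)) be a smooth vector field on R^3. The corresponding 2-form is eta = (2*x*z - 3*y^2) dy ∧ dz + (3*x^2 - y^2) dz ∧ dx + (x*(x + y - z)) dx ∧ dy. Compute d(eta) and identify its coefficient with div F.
d(eta) = (-x - 2*y + 2*z) dx ∧ dy ∧ dz; div F = -x - 2*y + 2*z

For a 2-form in R^3 of the form above, applying d gives a 3-form with coefficient ∂P/∂x + ∂Q/∂y + ∂R/∂z:
  ∂P/∂x = 2*z
  ∂Q/∂y = -2*y
  ∂R/∂z = -x
Sum = -x - 2*y + 2*z, which is exactly div F.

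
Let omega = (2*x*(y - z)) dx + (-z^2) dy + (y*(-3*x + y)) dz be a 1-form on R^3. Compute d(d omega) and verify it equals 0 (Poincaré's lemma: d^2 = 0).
d(d omega) = 0

Step 1: d omega = sum_{i<j} (∂f_j/∂x_i - ∂f_i/∂x_j) dx_i ∧ dx_j:
  coeff of dx ∧ dy: -2*x
  coeff of dx ∧ dz: 2*x - 3*y
  coeff of dy ∧ dz: -3*x + 2*y + 2*z
Step 2: Apply d again to each 2-form coefficient. The only possible 3-form in R^3 is dx ∧ dy ∧ dz, with coefficient
  ∂(coeff of dy∧dz)/∂x - ∂(coeff of dx∧dz)/∂y + ∂(coeff of dx∧dy)/∂z
  = ∂/∂x (-3*x + 2*y + 2*z) - ∂/∂y (2*x - 3*y) + ∂/∂z (-2*x).
Each of these terms simplifies to sums of mixed partials that cancel in pairs. The result is 0 (by equality of mixed partials for smooth functions — Schwarz / Clairaut).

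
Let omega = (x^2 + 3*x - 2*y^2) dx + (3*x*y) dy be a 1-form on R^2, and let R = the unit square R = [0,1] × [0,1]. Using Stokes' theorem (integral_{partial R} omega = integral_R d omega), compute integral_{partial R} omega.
integral_(partial R) omega = 7/2

Stokes: integral_partial_R omega = integral_R d omega with d omega = (∂Q/∂x - ∂P/∂y) dx ∧ dy.
  ∂Q/∂x = 3*y
  ∂P/∂y = -4*y
  integrand = ∂Q/∂x - ∂P/∂y = 7*y.
Integrating over R: integral_0^1 integral_0^1 (7*y) dx dy = 7/2.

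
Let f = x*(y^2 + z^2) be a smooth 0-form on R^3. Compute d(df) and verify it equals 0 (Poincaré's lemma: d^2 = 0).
d(df) = 0

Step 1: df = sum_i (∂f/∂x_i) dx_i = (y^2 + z^2) dx + (2*x*y) dy + (2*x*z) dz.
Step 2: Apply d again. Using the 1-form formula, the coefficient of dx ∧ dy in d(df) is ∂^2 f/∂x ∂y - ∂^2 f/∂y ∂x = (2*y) - (2*y) = 0 (equality of mixed partials for smooth f).
Similarly for dx ∧ dz and dy ∧ dz — all coefficients vanish. So d(df) = 0.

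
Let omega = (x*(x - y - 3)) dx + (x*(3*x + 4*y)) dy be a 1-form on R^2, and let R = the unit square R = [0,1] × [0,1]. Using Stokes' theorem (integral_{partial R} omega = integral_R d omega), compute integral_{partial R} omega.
integral_(partial R) omega = 11/2

Stokes: integral_partial_R omega = integral_R d omega with d omega = (∂Q/∂x - ∂P/∂y) dx ∧ dy.
  ∂Q/∂x = 6*x + 4*y
  ∂P/∂y = -x
  integrand = ∂Q/∂x - ∂P/∂y = 7*x + 4*y.
Integrating over R: integral_0^1 integral_0^1 (7*x + 4*y) dx dy = 11/2.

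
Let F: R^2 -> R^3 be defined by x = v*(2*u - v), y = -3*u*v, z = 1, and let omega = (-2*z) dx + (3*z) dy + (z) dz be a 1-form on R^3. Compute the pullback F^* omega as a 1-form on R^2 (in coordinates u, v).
F^* omega = (-13*v) du + (-13*u + 4*v) dv

Using F^*(f dg) = (f ∘ F) d(g ∘ F), substitute each coordinate x_i by F_i(u, v) in f_i, and replace dx_i by d F_i = (∂F_i/∂u) du + (∂F_i/∂v) dv.
  For the x component: f_1(F) = -2; d F_1 = (2*v) du + (2*u - 2*v) dv
  For the y component: f_2(F) = 3; d F_2 = (-3*v) du + (-3*u) dv
  For the z component: f_3(F) = 1; d F_3 = (0) du + (0) dv
Combining and collecting du, dv coefficients:
  coeff of du: -13*v
  coeff of dv: -13*u + 4*v
F^* omega = (-13*v) du + (-13*u + 4*v) dv.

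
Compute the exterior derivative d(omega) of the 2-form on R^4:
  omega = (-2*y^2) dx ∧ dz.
d(omega) = (4*y) dx ∧ dy ∧ dz

For a 2-form omega = sum_{i<j} g_{ij} dx_i ∧ dx_j, the exterior derivative is
  d(omega) = sum_{i<j} d(g_{ij}) ∧ dx_i ∧ dx_j = sum_{i<j, k} (∂g_{ij}/∂x_k) dx_k ∧ dx_i ∧ dx_j.
Expand each term, using dx_k ∧ dx_i ∧ dx_j = sgn(permutation) dx_{(a)} ∧ dx_{(b)} ∧ dx_{(c)} with (a < b < c) sorted:
  d(-2*y^2) includes (∂/∂y)(-2*y^2) dy = (-4*y) dy, which multiplied by dx ∧ dz gives (4*y) dx ∧ dy ∧ dz
Collecting like 3-forms: d(omega) = (4*y) dx ∧ dy ∧ dz.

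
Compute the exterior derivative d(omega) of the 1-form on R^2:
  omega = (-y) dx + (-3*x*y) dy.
d(omega) = (1 - 3*y) dx ∧ dy

For a 1-form omega = sum_i f_i dx_i, the exterior derivative is
  d(omega) = sum_{i < j} (∂f_j/∂x_i - ∂f_i/∂x_j) dx_i ∧ dx_j.
  coefficient of dx ∧ dy: ∂f_2/∂x - ∂f_1/∂y = ∂(-3*x*y)/∂x - ∂(-y)/∂y = 1 - 3*y
Assembling: d(omega) = (1 - 3*y) dx ∧ dy.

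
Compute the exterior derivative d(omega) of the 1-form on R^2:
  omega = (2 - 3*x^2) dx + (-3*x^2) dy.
d(omega) = (-6*x) dx ∧ dy

For a 1-form omega = sum_i f_i dx_i, the exterior derivative is
  d(omega) = sum_{i < j} (∂f_j/∂x_i - ∂f_i/∂x_j) dx_i ∧ dx_j.
  coefficient of dx ∧ dy: ∂f_2/∂x - ∂f_1/∂y = ∂(-3*x^2)/∂x - ∂(2 - 3*x^2)/∂y = -6*x
Assembling: d(omega) = (-6*x) dx ∧ dy.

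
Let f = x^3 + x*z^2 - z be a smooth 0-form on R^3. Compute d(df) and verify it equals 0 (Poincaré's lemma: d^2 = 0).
d(df) = 0

Step 1: df = sum_i (∂f/∂x_i) dx_i = (3*x^2 + z^2) dx + (0) dy + (2*x*z - 1) dz.
Step 2: Apply d again. Using the 1-form formula, the coefficient of dx ∧ dy in d(df) is ∂^2 f/∂x ∂y - ∂^2 f/∂y ∂x = (0) - (0) = 0 (equality of mixed partials for smooth f).
Similarly for dx ∧ dz and dy ∧ dz — all coefficients vanish. So d(df) = 0.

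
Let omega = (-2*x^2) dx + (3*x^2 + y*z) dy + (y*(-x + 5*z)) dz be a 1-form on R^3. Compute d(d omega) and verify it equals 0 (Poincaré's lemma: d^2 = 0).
d(d omega) = 0

Step 1: d omega = sum_{i<j} (∂f_j/∂x_i - ∂f_i/∂x_j) dx_i ∧ dx_j:
  coeff of dx ∧ dy: 6*x
  coeff of dx ∧ dz: -y
  coeff of dy ∧ dz: -x - y + 5*z
Step 2: Apply d again to each 2-form coefficient. The only possible 3-form in R^3 is dx ∧ dy ∧ dz, with coefficient
  ∂(coeff of dy∧dz)/∂x - ∂(coeff of dx∧dz)/∂y + ∂(coeff of dx∧dy)/∂z
  = ∂/∂x (-x - y + 5*z) - ∂/∂y (-y) + ∂/∂z (6*x).
Each of these terms simplifies to sums of mixed partials that cancel in pairs. The result is 0 (by equality of mixed partials for smooth functions — Schwarz / Clairaut).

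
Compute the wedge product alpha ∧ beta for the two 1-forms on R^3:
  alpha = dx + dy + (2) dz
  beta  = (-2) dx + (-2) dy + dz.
alpha ∧ beta = (5) dx ∧ dz + (5) dy ∧ dz

Distribute the wedge, using dx_i ∧ dx_j = -dx_j ∧ dx_i and dx_i ∧ dx_i = 0. For each pair (i, j) with i < j, the coefficient of dx_i ∧ dx_j in alpha ∧ beta is (alpha_i * beta_j - alpha_j * beta_i). Collecting: alpha ∧ beta = (5) dx ∧ dz + (5) dy ∧ dz.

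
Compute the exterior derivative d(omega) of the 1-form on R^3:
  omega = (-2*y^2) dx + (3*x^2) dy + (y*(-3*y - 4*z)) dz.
d(omega) = (6*x + 4*y) dx ∧ dy + (-6*y - 4*z) dy ∧ dz

For a 1-form omega = sum_i f_i dx_i, the exterior derivative is
  d(omega) = sum_{i < j} (∂f_j/∂x_i - ∂f_i/∂x_j) dx_i ∧ dx_j.
  coefficient of dx ∧ dy: ∂f_2/∂x - ∂f_1/∂y = ∂(3*x^2)/∂x - ∂(-2*y^2)/∂y = 6*x + 4*y
  coefficient of dy ∧ dz: ∂f_3/∂y - ∂f_2/∂z = ∂(y*(-3*y - 4*z))/∂y - ∂(3*x^2)/∂z = -6*y - 4*z
Assembling: d(omega) = (6*x + 4*y) dx ∧ dy + (-6*y - 4*z) dy ∧ dz.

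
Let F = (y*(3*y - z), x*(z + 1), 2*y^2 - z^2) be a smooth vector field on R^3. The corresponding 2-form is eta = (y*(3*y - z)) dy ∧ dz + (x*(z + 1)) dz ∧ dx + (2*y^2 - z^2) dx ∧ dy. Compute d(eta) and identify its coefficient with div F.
d(eta) = (-2*z) dx ∧ dy ∧ dz; div F = -2*z

For a 2-form in R^3 of the form above, applying d gives a 3-form with coefficient ∂P/∂x + ∂Q/∂y + ∂R/∂z:
  ∂P/∂x = 0
  ∂Q/∂y = 0
  ∂R/∂z = -2*z
Sum = -2*z, which is exactly div F.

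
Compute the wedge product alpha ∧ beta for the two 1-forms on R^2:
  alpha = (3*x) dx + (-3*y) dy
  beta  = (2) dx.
alpha ∧ beta = (6*y) dx ∧ dy

Distribute the wedge, using dx_i ∧ dx_j = -dx_j ∧ dx_i and dx_i ∧ dx_i = 0. For each pair (i, j) with i < j, the coefficient of dx_i ∧ dx_j in alpha ∧ beta is (alpha_i * beta_j - alpha_j * beta_i). Collecting: alpha ∧ beta = (6*y) dx ∧ dy.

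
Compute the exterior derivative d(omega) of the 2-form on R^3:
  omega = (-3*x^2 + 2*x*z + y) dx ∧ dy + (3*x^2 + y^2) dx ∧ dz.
d(omega) = (2*x - 2*y) dx ∧ dy ∧ dz

For a 2-form omega = sum_{i<j} g_{ij} dx_i ∧ dx_j, the exterior derivative is
  d(omega) = sum_{i<j} d(g_{ij}) ∧ dx_i ∧ dx_j = sum_{i<j, k} (∂g_{ij}/∂x_k) dx_k ∧ dx_i ∧ dx_j.
Expand each term, using dx_k ∧ dx_i ∧ dx_j = sgn(permutation) dx_{(a)} ∧ dx_{(b)} ∧ dx_{(c)} with (a < b < c) sorted:
  d(-3*x^2 + 2*x*z + y) includes (∂/∂z)(-3*x^2 + 2*x*z + y) dz = (2*x) dz, which multiplied by dx ∧ dy gives (2*x) dx ∧ dy ∧ dz
  d(3*x^2 + y^2) includes (∂/∂y)(3*x^2 + y^2) dy = (2*y) dy, which multiplied by dx ∧ dz gives (-2*y) dx ∧ dy ∧ dz
Collecting like 3-forms: d(omega) = (2*x - 2*y) dx ∧ dy ∧ dz.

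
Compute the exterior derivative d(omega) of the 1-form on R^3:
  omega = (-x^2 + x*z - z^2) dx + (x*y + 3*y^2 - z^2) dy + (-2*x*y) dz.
d(omega) = (y) dx ∧ dy + (-x - 2*y + 2*z) dx ∧ dz + (-2*x + 2*z) dy ∧ dz

For a 1-form omega = sum_i f_i dx_i, the exterior derivative is
  d(omega) = sum_{i < j} (∂f_j/∂x_i - ∂f_i/∂x_j) dx_i ∧ dx_j.
  coefficient of dx ∧ dy: ∂f_2/∂x - ∂f_1/∂y = ∂(x*y + 3*y^2 - z^2)/∂x - ∂(-x^2 + x*z - z^2)/∂y = y
  coefficient of dx ∧ dz: ∂f_3/∂x - ∂f_1/∂z = ∂(-2*x*y)/∂x - ∂(-x^2 + x*z - z^2)/∂z = -x - 2*y + 2*z
  coefficient of dy ∧ dz: ∂f_3/∂y - ∂f_2/∂z = ∂(-2*x*y)/∂y - ∂(x*y + 3*y^2 - z^2)/∂z = -2*x + 2*z
Assembling: d(omega) = (y) dx ∧ dy + (-x - 2*y + 2*z) dx ∧ dz + (-2*x + 2*z) dy ∧ dz.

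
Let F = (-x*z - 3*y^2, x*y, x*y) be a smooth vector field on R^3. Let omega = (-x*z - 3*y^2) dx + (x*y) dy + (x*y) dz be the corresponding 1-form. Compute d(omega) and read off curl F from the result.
d(omega) = (x) dy ∧ dz + (-x - y) dz ∧ dx + (7*y) dx ∧ dy; curl F = (x, -x - y, 7*y)

d omega = sum_{i<j} (∂f_j/∂x_i - ∂f_i/∂x_j) dx_i ∧ dx_j. Under the identification (dy ∧ dz, dz ∧ dx, dx ∧ dy) ↔ (e_x, e_y, e_z), the coefficients are exactly the components of curl F. Compute:
  ∂R/∂y - ∂Q/∂z = (x) - (0) = x
  ∂P/∂z - ∂R/∂x = (-x) - (y) = -x - y
  ∂Q/∂x - ∂P/∂y = (y) - (-6*y) = 7*y.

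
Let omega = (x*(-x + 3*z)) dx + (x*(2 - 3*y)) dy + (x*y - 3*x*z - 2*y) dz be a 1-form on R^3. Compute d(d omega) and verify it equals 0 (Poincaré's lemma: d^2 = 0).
d(d omega) = 0

Step 1: d omega = sum_{i<j} (∂f_j/∂x_i - ∂f_i/∂x_j) dx_i ∧ dx_j:
  coeff of dx ∧ dy: 2 - 3*y
  coeff of dx ∧ dz: -3*x + y - 3*z
  coeff of dy ∧ dz: x - 2
Step 2: Apply d again to each 2-form coefficient. The only possible 3-form in R^3 is dx ∧ dy ∧ dz, with coefficient
  ∂(coeff of dy∧dz)/∂x - ∂(coeff of dx∧dz)/∂y + ∂(coeff of dx∧dy)/∂z
  = ∂/∂x (x - 2) - ∂/∂y (-3*x + y - 3*z) + ∂/∂z (2 - 3*y).
Each of these terms simplifies to sums of mixed partials that cancel in pairs. The result is 0 (by equality of mixed partials for smooth functions — Schwarz / Clairaut).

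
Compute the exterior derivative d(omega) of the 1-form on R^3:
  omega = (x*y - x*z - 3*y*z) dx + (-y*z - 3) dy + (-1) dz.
d(omega) = (-x + 3*z) dx ∧ dy + (x + 3*y) dx ∧ dz + (y) dy ∧ dz

For a 1-form omega = sum_i f_i dx_i, the exterior derivative is
  d(omega) = sum_{i < j} (∂f_j/∂x_i - ∂f_i/∂x_j) dx_i ∧ dx_j.
  coefficient of dx ∧ dy: ∂f_2/∂x - ∂f_1/∂y = ∂(-y*z - 3)/∂x - ∂(x*y - x*z - 3*y*z)/∂y = -x + 3*z
  coefficient of dx ∧ dz: ∂f_3/∂x - ∂f_1/∂z = ∂(-1)/∂x - ∂(x*y - x*z - 3*y*z)/∂z = x + 3*y
  coefficient of dy ∧ dz: ∂f_3/∂y - ∂f_2/∂z = ∂(-1)/∂y - ∂(-y*z - 3)/∂z = y
Assembling: d(omega) = (-x + 3*z) dx ∧ dy + (x + 3*y) dx ∧ dz + (y) dy ∧ dz.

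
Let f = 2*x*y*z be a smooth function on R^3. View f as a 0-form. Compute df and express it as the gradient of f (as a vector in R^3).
df = (2*y*z) dx + (2*x*z) dy + (2*x*y) dz; grad f = (2*y*z, 2*x*z, 2*x*y)

For a 0-form f, d f = (∂f/∂x) dx + (∂f/∂y) dy + (∂f/∂z) dz. The components of the vector representation are exactly the entries of grad f in Cartesian coordinates:
  ∂f/∂x = 2*y*z
  ∂f/∂y = 2*x*z
  ∂f/∂z = 2*x*y.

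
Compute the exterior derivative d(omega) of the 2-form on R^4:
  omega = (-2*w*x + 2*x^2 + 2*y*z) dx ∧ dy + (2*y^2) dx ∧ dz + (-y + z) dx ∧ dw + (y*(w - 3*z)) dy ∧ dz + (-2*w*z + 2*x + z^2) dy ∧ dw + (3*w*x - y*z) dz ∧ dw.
d(omega) = (-2*y) dx ∧ dy ∧ dz + (3 - 2*x) dx ∧ dy ∧ dw + (3*w - 1) dx ∧ dz ∧ dw + (2*w + y - 3*z) dy ∧ dz ∧ dw

For a 2-form omega = sum_{i<j} g_{ij} dx_i ∧ dx_j, the exterior derivative is
  d(omega) = sum_{i<j} d(g_{ij}) ∧ dx_i ∧ dx_j = sum_{i<j, k} (∂g_{ij}/∂x_k) dx_k ∧ dx_i ∧ dx_j.
Expand each term, using dx_k ∧ dx_i ∧ dx_j = sgn(permutation) dx_{(a)} ∧ dx_{(b)} ∧ dx_{(c)} with (a < b < c) sorted:
  d(-2*w*x + 2*x^2 + 2*y*z) includes (∂/∂z)(-2*w*x + 2*x^2 + 2*y*z) dz = (2*y) dz, which multiplied by dx ∧ dy gives (2*y) dx ∧ dy ∧ dz
  d(-2*w*x + 2*x^2 + 2*y*z) includes (∂/∂w)(-2*w*x + 2*x^2 + 2*y*z) dw = (-2*x) dw, which multiplied by dx ∧ dy gives (-2*x) dx ∧ dy ∧ dw
  d(2*y^2) includes (∂/∂y)(2*y^2) dy = (4*y) dy, which multiplied by dx ∧ dz gives (-4*y) dx ∧ dy ∧ dz
  d(-y + z) includes (∂/∂y)(-y + z) dy = (-1) dy, which multiplied by dx ∧ dw gives (1) dx ∧ dy ∧ dw
  d(-y + z) includes (∂/∂z)(-y + z) dz = (1) dz, which multiplied by dx ∧ dw gives (-1) dx ∧ dz ∧ dw
  d(y*(w - 3*z)) includes (∂/∂w)(y*(w - 3*z)) dw = (y) dw, which multiplied by dy ∧ dz gives (y) dy ∧ dz ∧ dw
  d(-2*w*z + 2*x + z^2) includes (∂/∂x)(-2*w*z + 2*x + z^2) dx = (2) dx, which multiplied by dy ∧ dw gives (2) dx ∧ dy ∧ dw
  d(-2*w*z + 2*x + z^2) includes (∂/∂z)(-2*w*z + 2*x + z^2) dz = (-2*w + 2*z) dz, which multiplied by dy ∧ dw gives (2*w - 2*z) dy ∧ dz ∧ dw
  d(3*w*x - y*z) includes (∂/∂x)(3*w*x - y*z) dx = (3*w) dx, which multiplied by dz ∧ dw gives (3*w) dx ∧ dz ∧ dw
  d(3*w*x - y*z) includes (∂/∂y)(3*w*x - y*z) dy = (-z) dy, which multiplied by dz ∧ dw gives (-z) dy ∧ dz ∧ dw
Collecting like 3-forms: d(omega) = (-2*y) dx ∧ dy ∧ dz + (3 - 2*x) dx ∧ dy ∧ dw + (3*w - 1) dx ∧ dz ∧ dw + (2*w + y - 3*z) dy ∧ dz ∧ dw.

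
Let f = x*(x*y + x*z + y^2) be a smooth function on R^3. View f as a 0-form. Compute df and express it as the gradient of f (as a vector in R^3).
df = (2*x*y + 2*x*z + y^2) dx + (x*(x + 2*y)) dy + (x^2) dz; grad f = (2*x*y + 2*x*z + y^2, x*(x + 2*y), x^2)

For a 0-form f, d f = (∂f/∂x) dx + (∂f/∂y) dy + (∂f/∂z) dz. The components of the vector representation are exactly the entries of grad f in Cartesian coordinates:
  ∂f/∂x = 2*x*y + 2*x*z + y^2
  ∂f/∂y = x*(x + 2*y)
  ∂f/∂z = x^2.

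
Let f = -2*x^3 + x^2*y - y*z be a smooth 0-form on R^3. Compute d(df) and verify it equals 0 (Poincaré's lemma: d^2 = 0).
d(df) = 0

Step 1: df = sum_i (∂f/∂x_i) dx_i = (2*x*(-3*x + y)) dx + (x^2 - z) dy + (-y) dz.
Step 2: Apply d again. Using the 1-form formula, the coefficient of dx ∧ dy in d(df) is ∂^2 f/∂x ∂y - ∂^2 f/∂y ∂x = (2*x) - (2*x) = 0 (equality of mixed partials for smooth f).
Similarly for dx ∧ dz and dy ∧ dz — all coefficients vanish. So d(df) = 0.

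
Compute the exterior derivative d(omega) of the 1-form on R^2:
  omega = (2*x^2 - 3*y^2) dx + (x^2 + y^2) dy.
d(omega) = (2*x + 6*y) dx ∧ dy

For a 1-form omega = sum_i f_i dx_i, the exterior derivative is
  d(omega) = sum_{i < j} (∂f_j/∂x_i - ∂f_i/∂x_j) dx_i ∧ dx_j.
  coefficient of dx ∧ dy: ∂f_2/∂x - ∂f_1/∂y = ∂(x^2 + y^2)/∂x - ∂(2*x^2 - 3*y^2)/∂y = 2*x + 6*y
Assembling: d(omega) = (2*x + 6*y) dx ∧ dy.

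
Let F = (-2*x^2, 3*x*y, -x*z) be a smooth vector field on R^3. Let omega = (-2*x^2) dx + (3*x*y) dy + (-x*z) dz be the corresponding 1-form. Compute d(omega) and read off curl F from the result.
d(omega) = (0) dy ∧ dz + (z) dz ∧ dx + (3*y) dx ∧ dy; curl F = (0, z, 3*y)

d omega = sum_{i<j} (∂f_j/∂x_i - ∂f_i/∂x_j) dx_i ∧ dx_j. Under the identification (dy ∧ dz, dz ∧ dx, dx ∧ dy) ↔ (e_x, e_y, e_z), the coefficients are exactly the components of curl F. Compute:
  ∂R/∂y - ∂Q/∂z = (0) - (0) = 0
  ∂P/∂z - ∂R/∂x = (0) - (-z) = z
  ∂Q/∂x - ∂P/∂y = (3*y) - (0) = 3*y.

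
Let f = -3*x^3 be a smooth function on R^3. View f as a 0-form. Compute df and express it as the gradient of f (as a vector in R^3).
df = (-9*x^2) dx + (0) dy + (0) dz; grad f = (-9*x^2, 0, 0)

For a 0-form f, d f = (∂f/∂x) dx + (∂f/∂y) dy + (∂f/∂z) dz. The components of the vector representation are exactly the entries of grad f in Cartesian coordinates:
  ∂f/∂x = -9*x^2
  ∂f/∂y = 0
  ∂f/∂z = 0.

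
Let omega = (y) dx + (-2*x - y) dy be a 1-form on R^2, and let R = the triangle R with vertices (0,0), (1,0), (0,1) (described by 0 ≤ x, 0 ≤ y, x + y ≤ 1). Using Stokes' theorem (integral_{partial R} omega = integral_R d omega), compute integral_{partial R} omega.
integral_(partial R) omega = -3/2

Stokes: integral_partial_R omega = integral_R d omega with d omega = (∂Q/∂x - ∂P/∂y) dx ∧ dy.
  ∂Q/∂x = -2
  ∂P/∂y = 1
  integrand = ∂Q/∂x - ∂P/∂y = -3.
Integrating over R: integral_0^1 integral_0^{1-x} (-3) dy dx = -3/2.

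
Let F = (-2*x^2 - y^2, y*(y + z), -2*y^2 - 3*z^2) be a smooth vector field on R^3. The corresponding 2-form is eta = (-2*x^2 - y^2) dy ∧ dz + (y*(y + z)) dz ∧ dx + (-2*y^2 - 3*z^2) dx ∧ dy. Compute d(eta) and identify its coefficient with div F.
d(eta) = (-4*x + 2*y - 5*z) dx ∧ dy ∧ dz; div F = -4*x + 2*y - 5*z

For a 2-form in R^3 of the form above, applying d gives a 3-form with coefficient ∂P/∂x + ∂Q/∂y + ∂R/∂z:
  ∂P/∂x = -4*x
  ∂Q/∂y = 2*y + z
  ∂R/∂z = -6*z
Sum = -4*x + 2*y - 5*z, which is exactly div F.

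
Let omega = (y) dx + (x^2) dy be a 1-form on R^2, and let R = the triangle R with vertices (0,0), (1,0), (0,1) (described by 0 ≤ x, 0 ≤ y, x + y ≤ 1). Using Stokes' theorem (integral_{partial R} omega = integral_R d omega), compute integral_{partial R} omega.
integral_(partial R) omega = -1/6

Stokes: integral_partial_R omega = integral_R d omega with d omega = (∂Q/∂x - ∂P/∂y) dx ∧ dy.
  ∂Q/∂x = 2*x
  ∂P/∂y = 1
  integrand = ∂Q/∂x - ∂P/∂y = 2*x - 1.
Integrating over R: integral_0^1 integral_0^{1-x} (2*x - 1) dy dx = -1/6.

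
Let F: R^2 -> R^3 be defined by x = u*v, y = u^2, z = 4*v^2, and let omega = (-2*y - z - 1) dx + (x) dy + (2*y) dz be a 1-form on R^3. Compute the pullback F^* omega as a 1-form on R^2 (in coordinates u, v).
F^* omega = (-4*v^3 - v) du + (u*(-2*u^2 + 16*u*v - 4*v^2 - 1)) dv

Using F^*(f dg) = (f ∘ F) d(g ∘ F), substitute each coordinate x_i by F_i(u, v) in f_i, and replace dx_i by d F_i = (∂F_i/∂u) du + (∂F_i/∂v) dv.
  For the x component: f_1(F) = -2*u^2 - 4*v^2 - 1; d F_1 = (v) du + (u) dv
  For the y component: f_2(F) = u*v; d F_2 = (2*u) du + (0) dv
  For the z component: f_3(F) = 2*u^2; d F_3 = (0) du + (8*v) dv
Combining and collecting du, dv coefficients:
  coeff of du: -4*v^3 - v
  coeff of dv: u*(-2*u^2 + 16*u*v - 4*v^2 - 1)
F^* omega = (-4*v^3 - v) du + (u*(-2*u^2 + 16*u*v - 4*v^2 - 1)) dv.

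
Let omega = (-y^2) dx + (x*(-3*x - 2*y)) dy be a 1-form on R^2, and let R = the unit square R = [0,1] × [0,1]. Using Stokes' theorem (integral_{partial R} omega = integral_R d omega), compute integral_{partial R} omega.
integral_(partial R) omega = -3

Stokes: integral_partial_R omega = integral_R d omega with d omega = (∂Q/∂x - ∂P/∂y) dx ∧ dy.
  ∂Q/∂x = -6*x - 2*y
  ∂P/∂y = -2*y
  integrand = ∂Q/∂x - ∂P/∂y = -6*x.
Integrating over R: integral_0^1 integral_0^1 (-6*x) dx dy = -3.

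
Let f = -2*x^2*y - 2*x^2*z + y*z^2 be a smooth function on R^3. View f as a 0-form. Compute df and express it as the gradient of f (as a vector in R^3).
df = (4*x*(-y - z)) dx + (-2*x^2 + z^2) dy + (-2*x^2 + 2*y*z) dz; grad f = (4*x*(-y - z), -2*x^2 + z^2, -2*x^2 + 2*y*z)

For a 0-form f, d f = (∂f/∂x) dx + (∂f/∂y) dy + (∂f/∂z) dz. The components of the vector representation are exactly the entries of grad f in Cartesian coordinates:
  ∂f/∂x = 4*x*(-y - z)
  ∂f/∂y = -2*x^2 + z^2
  ∂f/∂z = -2*x^2 + 2*y*z.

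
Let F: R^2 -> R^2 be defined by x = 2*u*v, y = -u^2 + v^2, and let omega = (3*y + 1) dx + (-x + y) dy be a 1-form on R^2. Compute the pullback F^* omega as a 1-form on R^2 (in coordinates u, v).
F^* omega = (2*u^3 - 2*u^2*v - 2*u*v^2 + 6*v^3 + 2*v) du + (-6*u^3 - 2*u^2*v + 2*u*v^2 + 2*u + 2*v^3) dv

Using F^*(f dg) = (f ∘ F) d(g ∘ F), substitute each coordinate x_i by F_i(u, v) in f_i, and replace dx_i by d F_i = (∂F_i/∂u) du + (∂F_i/∂v) dv.
  For the x component: f_1(F) = -3*u^2 + 3*v^2 + 1; d F_1 = (2*v) du + (2*u) dv
  For the y component: f_2(F) = -u^2 - 2*u*v + v^2; d F_2 = (-2*u) du + (2*v) dv
Combining and collecting du, dv coefficients:
  coeff of du: 2*u^3 - 2*u^2*v - 2*u*v^2 + 6*v^3 + 2*v
  coeff of dv: -6*u^3 - 2*u^2*v + 2*u*v^2 + 2*u + 2*v^3
F^* omega = (2*u^3 - 2*u^2*v - 2*u*v^2 + 6*v^3 + 2*v) du + (-6*u^3 - 2*u^2*v + 2*u*v^2 + 2*u + 2*v^3) dv.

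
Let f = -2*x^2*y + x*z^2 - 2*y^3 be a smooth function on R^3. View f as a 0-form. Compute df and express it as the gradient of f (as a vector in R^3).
df = (-4*x*y + z^2) dx + (-2*x^2 - 6*y^2) dy + (2*x*z) dz; grad f = (-4*x*y + z^2, -2*x^2 - 6*y^2, 2*x*z)

For a 0-form f, d f = (∂f/∂x) dx + (∂f/∂y) dy + (∂f/∂z) dz. The components of the vector representation are exactly the entries of grad f in Cartesian coordinates:
  ∂f/∂x = -4*x*y + z^2
  ∂f/∂y = -2*x^2 - 6*y^2
  ∂f/∂z = 2*x*z.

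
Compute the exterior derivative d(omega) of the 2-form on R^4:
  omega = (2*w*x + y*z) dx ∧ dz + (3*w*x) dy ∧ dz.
d(omega) = (3*w - z) dx ∧ dy ∧ dz + (2*x) dx ∧ dz ∧ dw + (3*x) dy ∧ dz ∧ dw

For a 2-form omega = sum_{i<j} g_{ij} dx_i ∧ dx_j, the exterior derivative is
  d(omega) = sum_{i<j} d(g_{ij}) ∧ dx_i ∧ dx_j = sum_{i<j, k} (∂g_{ij}/∂x_k) dx_k ∧ dx_i ∧ dx_j.
Expand each term, using dx_k ∧ dx_i ∧ dx_j = sgn(permutation) dx_{(a)} ∧ dx_{(b)} ∧ dx_{(c)} with (a < b < c) sorted:
  d(2*w*x + y*z) includes (∂/∂y)(2*w*x + y*z) dy = (z) dy, which multiplied by dx ∧ dz gives (-z) dx ∧ dy ∧ dz
  d(2*w*x + y*z) includes (∂/∂w)(2*w*x + y*z) dw = (2*x) dw, which multiplied by dx ∧ dz gives (2*x) dx ∧ dz ∧ dw
  d(3*w*x) includes (∂/∂x)(3*w*x) dx = (3*w) dx, which multiplied by dy ∧ dz gives (3*w) dx ∧ dy ∧ dz
  d(3*w*x) includes (∂/∂w)(3*w*x) dw = (3*x) dw, which multiplied by dy ∧ dz gives (3*x) dy ∧ dz ∧ dw
Collecting like 3-forms: d(omega) = (3*w - z) dx ∧ dy ∧ dz + (2*x) dx ∧ dz ∧ dw + (3*x) dy ∧ dz ∧ dw.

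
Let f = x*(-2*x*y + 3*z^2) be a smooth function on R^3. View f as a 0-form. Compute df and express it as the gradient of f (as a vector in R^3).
df = (-4*x*y + 3*z^2) dx + (-2*x^2) dy + (6*x*z) dz; grad f = (-4*x*y + 3*z^2, -2*x^2, 6*x*z)

For a 0-form f, d f = (∂f/∂x) dx + (∂f/∂y) dy + (∂f/∂z) dz. The components of the vector representation are exactly the entries of grad f in Cartesian coordinates:
  ∂f/∂x = -4*x*y + 3*z^2
  ∂f/∂y = -2*x^2
  ∂f/∂z = 6*x*z.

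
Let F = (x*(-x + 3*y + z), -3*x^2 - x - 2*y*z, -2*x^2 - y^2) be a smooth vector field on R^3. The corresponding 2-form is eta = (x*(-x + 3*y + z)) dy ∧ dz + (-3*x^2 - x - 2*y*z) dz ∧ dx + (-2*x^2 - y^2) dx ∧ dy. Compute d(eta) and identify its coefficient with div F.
d(eta) = (-2*x + 3*y - z) dx ∧ dy ∧ dz; div F = -2*x + 3*y - z

For a 2-form in R^3 of the form above, applying d gives a 3-form with coefficient ∂P/∂x + ∂Q/∂y + ∂R/∂z:
  ∂P/∂x = -2*x + 3*y + z
  ∂Q/∂y = -2*z
  ∂R/∂z = 0
Sum = -2*x + 3*y - z, which is exactly div F.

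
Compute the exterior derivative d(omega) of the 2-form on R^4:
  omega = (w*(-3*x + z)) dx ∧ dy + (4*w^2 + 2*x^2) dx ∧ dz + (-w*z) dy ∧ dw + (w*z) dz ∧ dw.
d(omega) = (w) dx ∧ dy ∧ dz + (-3*x + z) dx ∧ dy ∧ dw + (8*w) dx ∧ dz ∧ dw + (w) dy ∧ dz ∧ dw

For a 2-form omega = sum_{i<j} g_{ij} dx_i ∧ dx_j, the exterior derivative is
  d(omega) = sum_{i<j} d(g_{ij}) ∧ dx_i ∧ dx_j = sum_{i<j, k} (∂g_{ij}/∂x_k) dx_k ∧ dx_i ∧ dx_j.
Expand each term, using dx_k ∧ dx_i ∧ dx_j = sgn(permutation) dx_{(a)} ∧ dx_{(b)} ∧ dx_{(c)} with (a < b < c) sorted:
  d(w*(-3*x + z)) includes (∂/∂z)(w*(-3*x + z)) dz = (w) dz, which multiplied by dx ∧ dy gives (w) dx ∧ dy ∧ dz
  d(w*(-3*x + z)) includes (∂/∂w)(w*(-3*x + z)) dw = (-3*x + z) dw, which multiplied by dx ∧ dy gives (-3*x + z) dx ∧ dy ∧ dw
  d(4*w^2 + 2*x^2) includes (∂/∂w)(4*w^2 + 2*x^2) dw = (8*w) dw, which multiplied by dx ∧ dz gives (8*w) dx ∧ dz ∧ dw
  d(-w*z) includes (∂/∂z)(-w*z) dz = (-w) dz, which multiplied by dy ∧ dw gives (w) dy ∧ dz ∧ dw
Collecting like 3-forms: d(omega) = (w) dx ∧ dy ∧ dz + (-3*x + z) dx ∧ dy ∧ dw + (8*w) dx ∧ dz ∧ dw + (w) dy ∧ dz ∧ dw.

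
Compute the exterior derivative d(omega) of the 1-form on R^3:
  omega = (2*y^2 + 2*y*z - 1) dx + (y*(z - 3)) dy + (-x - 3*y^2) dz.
d(omega) = (-4*y - 2*z) dx ∧ dy + (-2*y - 1) dx ∧ dz + (-7*y) dy ∧ dz

For a 1-form omega = sum_i f_i dx_i, the exterior derivative is
  d(omega) = sum_{i < j} (∂f_j/∂x_i - ∂f_i/∂x_j) dx_i ∧ dx_j.
  coefficient of dx ∧ dy: ∂f_2/∂x - ∂f_1/∂y = ∂(y*(z - 3))/∂x - ∂(2*y^2 + 2*y*z - 1)/∂y = -4*y - 2*z
  coefficient of dx ∧ dz: ∂f_3/∂x - ∂f_1/∂z = ∂(-x - 3*y^2)/∂x - ∂(2*y^2 + 2*y*z - 1)/∂z = -2*y - 1
  coefficient of dy ∧ dz: ∂f_3/∂y - ∂f_2/∂z = ∂(-x - 3*y^2)/∂y - ∂(y*(z - 3))/∂z = -7*y
Assembling: d(omega) = (-4*y - 2*z) dx ∧ dy + (-2*y - 1) dx ∧ dz + (-7*y) dy ∧ dz.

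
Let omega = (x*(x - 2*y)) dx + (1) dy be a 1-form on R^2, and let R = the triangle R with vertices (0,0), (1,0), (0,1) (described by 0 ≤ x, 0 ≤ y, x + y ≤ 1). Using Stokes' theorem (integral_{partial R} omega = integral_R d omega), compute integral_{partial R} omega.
integral_(partial R) omega = 1/3

Stokes: integral_partial_R omega = integral_R d omega with d omega = (∂Q/∂x - ∂P/∂y) dx ∧ dy.
  ∂Q/∂x = 0
  ∂P/∂y = -2*x
  integrand = ∂Q/∂x - ∂P/∂y = 2*x.
Integrating over R: integral_0^1 integral_0^{1-x} (2*x) dy dx = 1/3.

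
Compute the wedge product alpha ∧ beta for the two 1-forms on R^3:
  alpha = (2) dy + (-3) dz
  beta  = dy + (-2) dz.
alpha ∧ beta = (-1) dy ∧ dz

Distribute the wedge, using dx_i ∧ dx_j = -dx_j ∧ dx_i and dx_i ∧ dx_i = 0. For each pair (i, j) with i < j, the coefficient of dx_i ∧ dx_j in alpha ∧ beta is (alpha_i * beta_j - alpha_j * beta_i). Collecting: alpha ∧ beta = (-1) dy ∧ dz.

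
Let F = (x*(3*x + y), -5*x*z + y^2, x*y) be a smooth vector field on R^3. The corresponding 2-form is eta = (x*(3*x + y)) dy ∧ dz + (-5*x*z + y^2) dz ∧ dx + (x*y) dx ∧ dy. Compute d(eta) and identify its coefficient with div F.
d(eta) = (6*x + 3*y) dx ∧ dy ∧ dz; div F = 6*x + 3*y

For a 2-form in R^3 of the form above, applying d gives a 3-form with coefficient ∂P/∂x + ∂Q/∂y + ∂R/∂z:
  ∂P/∂x = 6*x + y
  ∂Q/∂y = 2*y
  ∂R/∂z = 0
Sum = 6*x + 3*y, which is exactly div F.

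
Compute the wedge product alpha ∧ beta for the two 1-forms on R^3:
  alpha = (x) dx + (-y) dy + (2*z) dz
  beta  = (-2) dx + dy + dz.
alpha ∧ beta = (x - 2*y) dx ∧ dy + (x + 4*z) dx ∧ dz + (-y - 2*z) dy ∧ dz

Distribute the wedge, using dx_i ∧ dx_j = -dx_j ∧ dx_i and dx_i ∧ dx_i = 0. For each pair (i, j) with i < j, the coefficient of dx_i ∧ dx_j in alpha ∧ beta is (alpha_i * beta_j - alpha_j * beta_i). Collecting: alpha ∧ beta = (x - 2*y) dx ∧ dy + (x + 4*z) dx ∧ dz + (-y - 2*z) dy ∧ dz.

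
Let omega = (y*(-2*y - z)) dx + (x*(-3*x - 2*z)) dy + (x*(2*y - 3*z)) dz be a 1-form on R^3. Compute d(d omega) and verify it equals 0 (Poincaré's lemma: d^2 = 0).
d(d omega) = 0

Step 1: d omega = sum_{i<j} (∂f_j/∂x_i - ∂f_i/∂x_j) dx_i ∧ dx_j:
  coeff of dx ∧ dy: -6*x + 4*y - z
  coeff of dx ∧ dz: 3*y - 3*z
  coeff of dy ∧ dz: 4*x
Step 2: Apply d again to each 2-form coefficient. The only possible 3-form in R^3 is dx ∧ dy ∧ dz, with coefficient
  ∂(coeff of dy∧dz)/∂x - ∂(coeff of dx∧dz)/∂y + ∂(coeff of dx∧dy)/∂z
  = ∂/∂x (4*x) - ∂/∂y (3*y - 3*z) + ∂/∂z (-6*x + 4*y - z).
Each of these terms simplifies to sums of mixed partials that cancel in pairs. The result is 0 (by equality of mixed partials for smooth functions — Schwarz / Clairaut).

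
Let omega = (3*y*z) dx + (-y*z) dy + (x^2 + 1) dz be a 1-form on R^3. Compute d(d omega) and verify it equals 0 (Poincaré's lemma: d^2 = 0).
d(d omega) = 0

Step 1: d omega = sum_{i<j} (∂f_j/∂x_i - ∂f_i/∂x_j) dx_i ∧ dx_j:
  coeff of dx ∧ dy: -3*z
  coeff of dx ∧ dz: 2*x - 3*y
  coeff of dy ∧ dz: y
Step 2: Apply d again to each 2-form coefficient. The only possible 3-form in R^3 is dx ∧ dy ∧ dz, with coefficient
  ∂(coeff of dy∧dz)/∂x - ∂(coeff of dx∧dz)/∂y + ∂(coeff of dx∧dy)/∂z
  = ∂/∂x (y) - ∂/∂y (2*x - 3*y) + ∂/∂z (-3*z).
Each of these terms simplifies to sums of mixed partials that cancel in pairs. The result is 0 (by equality of mixed partials for smooth functions — Schwarz / Clairaut).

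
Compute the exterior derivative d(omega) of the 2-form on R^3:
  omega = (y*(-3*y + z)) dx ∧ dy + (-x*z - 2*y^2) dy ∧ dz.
d(omega) = (y - z) dx ∧ dy ∧ dz

For a 2-form omega = sum_{i<j} g_{ij} dx_i ∧ dx_j, the exterior derivative is
  d(omega) = sum_{i<j} d(g_{ij}) ∧ dx_i ∧ dx_j = sum_{i<j, k} (∂g_{ij}/∂x_k) dx_k ∧ dx_i ∧ dx_j.
Expand each term, using dx_k ∧ dx_i ∧ dx_j = sgn(permutation) dx_{(a)} ∧ dx_{(b)} ∧ dx_{(c)} with (a < b < c) sorted:
  d(y*(-3*y + z)) includes (∂/∂z)(y*(-3*y + z)) dz = (y) dz, which multiplied by dx ∧ dy gives (y) dx ∧ dy ∧ dz
  d(-x*z - 2*y^2) includes (∂/∂x)(-x*z - 2*y^2) dx = (-z) dx, which multiplied by dy ∧ dz gives (-z) dx ∧ dy ∧ dz
Collecting like 3-forms: d(omega) = (y - z) dx ∧ dy ∧ dz.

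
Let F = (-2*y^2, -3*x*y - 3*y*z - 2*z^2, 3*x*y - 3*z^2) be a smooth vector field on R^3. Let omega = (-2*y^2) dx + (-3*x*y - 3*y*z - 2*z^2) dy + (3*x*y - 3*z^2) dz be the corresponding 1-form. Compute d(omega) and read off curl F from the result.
d(omega) = (3*x + 3*y + 4*z) dy ∧ dz + (-3*y) dz ∧ dx + (y) dx ∧ dy; curl F = (3*x + 3*y + 4*z, -3*y, y)

d omega = sum_{i<j} (∂f_j/∂x_i - ∂f_i/∂x_j) dx_i ∧ dx_j. Under the identification (dy ∧ dz, dz ∧ dx, dx ∧ dy) ↔ (e_x, e_y, e_z), the coefficients are exactly the components of curl F. Compute:
  ∂R/∂y - ∂Q/∂z = (3*x) - (-3*y - 4*z) = 3*x + 3*y + 4*z
  ∂P/∂z - ∂R/∂x = (0) - (3*y) = -3*y
  ∂Q/∂x - ∂P/∂y = (-3*y) - (-4*y) = y.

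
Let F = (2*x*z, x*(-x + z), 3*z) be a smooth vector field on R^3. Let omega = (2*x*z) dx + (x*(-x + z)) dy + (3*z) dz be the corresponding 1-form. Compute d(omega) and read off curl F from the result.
d(omega) = (-x) dy ∧ dz + (2*x) dz ∧ dx + (-2*x + z) dx ∧ dy; curl F = (-x, 2*x, -2*x + z)

d omega = sum_{i<j} (∂f_j/∂x_i - ∂f_i/∂x_j) dx_i ∧ dx_j. Under the identification (dy ∧ dz, dz ∧ dx, dx ∧ dy) ↔ (e_x, e_y, e_z), the coefficients are exactly the components of curl F. Compute:
  ∂R/∂y - ∂Q/∂z = (0) - (x) = -x
  ∂P/∂z - ∂R/∂x = (2*x) - (0) = 2*x
  ∂Q/∂x - ∂P/∂y = (-2*x + z) - (0) = -2*x + z.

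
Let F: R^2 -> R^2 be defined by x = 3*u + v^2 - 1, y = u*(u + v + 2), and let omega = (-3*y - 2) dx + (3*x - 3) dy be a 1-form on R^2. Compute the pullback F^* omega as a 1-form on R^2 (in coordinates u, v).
F^* omega = (9*u^2 + 6*u*v^2 - 12*u + 3*v^3 + 6*v^2 - 6*v - 18) du + (-6*u^2*v + 9*u^2 - 3*u*v^2 - 12*u*v - 6*u - 4*v) dv

Using F^*(f dg) = (f ∘ F) d(g ∘ F), substitute each coordinate x_i by F_i(u, v) in f_i, and replace dx_i by d F_i = (∂F_i/∂u) du + (∂F_i/∂v) dv.
  For the x component: f_1(F) = -3*u^2 - 3*u*v - 6*u - 2; d F_1 = (3) du + (2*v) dv
  For the y component: f_2(F) = 9*u + 3*v^2 - 6; d F_2 = (2*u + v + 2) du + (u) dv
Combining and collecting du, dv coefficients:
  coeff of du: 9*u^2 + 6*u*v^2 - 12*u + 3*v^3 + 6*v^2 - 6*v - 18
  coeff of dv: -6*u^2*v + 9*u^2 - 3*u*v^2 - 12*u*v - 6*u - 4*v
F^* omega = (9*u^2 + 6*u*v^2 - 12*u + 3*v^3 + 6*v^2 - 6*v - 18) du + (-6*u^2*v + 9*u^2 - 3*u*v^2 - 12*u*v - 6*u - 4*v) dv.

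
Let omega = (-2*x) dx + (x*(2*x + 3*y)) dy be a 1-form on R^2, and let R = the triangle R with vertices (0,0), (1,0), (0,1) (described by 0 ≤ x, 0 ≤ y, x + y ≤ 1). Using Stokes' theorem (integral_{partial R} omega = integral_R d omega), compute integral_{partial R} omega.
integral_(partial R) omega = 7/6

Stokes: integral_partial_R omega = integral_R d omega with d omega = (∂Q/∂x - ∂P/∂y) dx ∧ dy.
  ∂Q/∂x = 4*x + 3*y
  ∂P/∂y = 0
  integrand = ∂Q/∂x - ∂P/∂y = 4*x + 3*y.
Integrating over R: integral_0^1 integral_0^{1-x} (4*x + 3*y) dy dx = 7/6.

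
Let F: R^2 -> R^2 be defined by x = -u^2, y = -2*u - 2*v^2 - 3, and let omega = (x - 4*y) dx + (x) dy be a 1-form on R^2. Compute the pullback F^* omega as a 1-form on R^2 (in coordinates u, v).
F^* omega = (2*u*(u^2 - 7*u - 8*v^2 - 12)) du + (4*u^2*v) dv

Using F^*(f dg) = (f ∘ F) d(g ∘ F), substitute each coordinate x_i by F_i(u, v) in f_i, and replace dx_i by d F_i = (∂F_i/∂u) du + (∂F_i/∂v) dv.
  For the x component: f_1(F) = -u^2 + 8*u + 8*v^2 + 12; d F_1 = (-2*u) du + (0) dv
  For the y component: f_2(F) = -u^2; d F_2 = (-2) du + (-4*v) dv
Combining and collecting du, dv coefficients:
  coeff of du: 2*u*(u^2 - 7*u - 8*v^2 - 12)
  coeff of dv: 4*u^2*v
F^* omega = (2*u*(u^2 - 7*u - 8*v^2 - 12)) du + (4*u^2*v) dv.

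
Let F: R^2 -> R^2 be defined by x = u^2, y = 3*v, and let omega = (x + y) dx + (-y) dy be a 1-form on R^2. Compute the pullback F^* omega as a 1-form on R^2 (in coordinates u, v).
F^* omega = (2*u*(u^2 + 3*v)) du + (-9*v) dv

Using F^*(f dg) = (f ∘ F) d(g ∘ F), substitute each coordinate x_i by F_i(u, v) in f_i, and replace dx_i by d F_i = (∂F_i/∂u) du + (∂F_i/∂v) dv.
  For the x component: f_1(F) = u^2 + 3*v; d F_1 = (2*u) du + (0) dv
  For the y component: f_2(F) = -3*v; d F_2 = (0) du + (3) dv
Combining and collecting du, dv coefficients:
  coeff of du: 2*u*(u^2 + 3*v)
  coeff of dv: -9*v
F^* omega = (2*u*(u^2 + 3*v)) du + (-9*v) dv.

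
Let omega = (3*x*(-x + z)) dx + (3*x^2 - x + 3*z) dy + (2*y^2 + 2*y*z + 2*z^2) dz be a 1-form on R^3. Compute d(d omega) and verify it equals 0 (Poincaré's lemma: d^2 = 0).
d(d omega) = 0

Step 1: d omega = sum_{i<j} (∂f_j/∂x_i - ∂f_i/∂x_j) dx_i ∧ dx_j:
  coeff of dx ∧ dy: 6*x - 1
  coeff of dx ∧ dz: -3*x
  coeff of dy ∧ dz: 4*y + 2*z - 3
Step 2: Apply d again to each 2-form coefficient. The only possible 3-form in R^3 is dx ∧ dy ∧ dz, with coefficient
  ∂(coeff of dy∧dz)/∂x - ∂(coeff of dx∧dz)/∂y + ∂(coeff of dx∧dy)/∂z
  = ∂/∂x (4*y + 2*z - 3) - ∂/∂y (-3*x) + ∂/∂z (6*x - 1).
Each of these terms simplifies to sums of mixed partials that cancel in pairs. The result is 0 (by equality of mixed partials for smooth functions — Schwarz / Clairaut).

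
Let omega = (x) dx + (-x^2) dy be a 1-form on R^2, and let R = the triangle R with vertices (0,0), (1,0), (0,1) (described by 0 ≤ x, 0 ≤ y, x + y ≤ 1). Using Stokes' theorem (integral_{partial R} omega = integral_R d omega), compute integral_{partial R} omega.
integral_(partial R) omega = -1/3

Stokes: integral_partial_R omega = integral_R d omega with d omega = (∂Q/∂x - ∂P/∂y) dx ∧ dy.
  ∂Q/∂x = -2*x
  ∂P/∂y = 0
  integrand = ∂Q/∂x - ∂P/∂y = -2*x.
Integrating over R: integral_0^1 integral_0^{1-x} (-2*x) dy dx = -1/3.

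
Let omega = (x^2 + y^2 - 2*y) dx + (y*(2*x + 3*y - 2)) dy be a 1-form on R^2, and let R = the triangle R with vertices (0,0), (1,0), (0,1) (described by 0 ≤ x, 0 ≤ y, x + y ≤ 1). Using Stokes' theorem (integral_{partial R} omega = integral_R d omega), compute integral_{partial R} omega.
integral_(partial R) omega = 1

Stokes: integral_partial_R omega = integral_R d omega with d omega = (∂Q/∂x - ∂P/∂y) dx ∧ dy.
  ∂Q/∂x = 2*y
  ∂P/∂y = 2*y - 2
  integrand = ∂Q/∂x - ∂P/∂y = 2.
Integrating over R: integral_0^1 integral_0^{1-x} (2) dy dx = 1.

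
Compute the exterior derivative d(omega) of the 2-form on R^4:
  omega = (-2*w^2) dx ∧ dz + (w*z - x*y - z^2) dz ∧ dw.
d(omega) = (-4*w - y) dx ∧ dz ∧ dw + (-x) dy ∧ dz ∧ dw

For a 2-form omega = sum_{i<j} g_{ij} dx_i ∧ dx_j, the exterior derivative is
  d(omega) = sum_{i<j} d(g_{ij}) ∧ dx_i ∧ dx_j = sum_{i<j, k} (∂g_{ij}/∂x_k) dx_k ∧ dx_i ∧ dx_j.
Expand each term, using dx_k ∧ dx_i ∧ dx_j = sgn(permutation) dx_{(a)} ∧ dx_{(b)} ∧ dx_{(c)} with (a < b < c) sorted:
  d(-2*w^2) includes (∂/∂w)(-2*w^2) dw = (-4*w) dw, which multiplied by dx ∧ dz gives (-4*w) dx ∧ dz ∧ dw
  d(w*z - x*y - z^2) includes (∂/∂x)(w*z - x*y - z^2) dx = (-y) dx, which multiplied by dz ∧ dw gives (-y) dx ∧ dz ∧ dw
  d(w*z - x*y - z^2) includes (∂/∂y)(w*z - x*y - z^2) dy = (-x) dy, which multiplied by dz ∧ dw gives (-x) dy ∧ dz ∧ dw
Collecting like 3-forms: d(omega) = (-4*w - y) dx ∧ dz ∧ dw + (-x) dy ∧ dz ∧ dw.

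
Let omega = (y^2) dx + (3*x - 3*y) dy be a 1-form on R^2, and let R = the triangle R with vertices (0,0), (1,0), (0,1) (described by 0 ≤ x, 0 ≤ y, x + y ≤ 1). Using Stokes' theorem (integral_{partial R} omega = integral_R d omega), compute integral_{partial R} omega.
integral_(partial R) omega = 7/6

Stokes: integral_partial_R omega = integral_R d omega with d omega = (∂Q/∂x - ∂P/∂y) dx ∧ dy.
  ∂Q/∂x = 3
  ∂P/∂y = 2*y
  integrand = ∂Q/∂x - ∂P/∂y = 3 - 2*y.
Integrating over R: integral_0^1 integral_0^{1-x} (3 - 2*y) dy dx = 7/6.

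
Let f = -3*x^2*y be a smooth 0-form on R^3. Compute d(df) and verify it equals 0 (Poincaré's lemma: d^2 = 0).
d(df) = 0

Step 1: df = sum_i (∂f/∂x_i) dx_i = (-6*x*y) dx + (-3*x^2) dy + (0) dz.
Step 2: Apply d again. Using the 1-form formula, the coefficient of dx ∧ dy in d(df) is ∂^2 f/∂x ∂y - ∂^2 f/∂y ∂x = (-6*x) - (-6*x) = 0 (equality of mixed partials for smooth f).
Similarly for dx ∧ dz and dy ∧ dz — all coefficients vanish. So d(df) = 0.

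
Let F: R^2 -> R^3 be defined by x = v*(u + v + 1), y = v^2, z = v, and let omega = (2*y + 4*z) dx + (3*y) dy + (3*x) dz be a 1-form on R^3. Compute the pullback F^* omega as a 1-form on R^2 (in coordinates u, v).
F^* omega = (2*v^2*(v + 2)) du + (v*(2*u*v + 7*u + 10*v^2 + 13*v + 7)) dv

Using F^*(f dg) = (f ∘ F) d(g ∘ F), substitute each coordinate x_i by F_i(u, v) in f_i, and replace dx_i by d F_i = (∂F_i/∂u) du + (∂F_i/∂v) dv.
  For the x component: f_1(F) = 2*v*(v + 2); d F_1 = (v) du + (u + 2*v + 1) dv
  For the y component: f_2(F) = 3*v^2; d F_2 = (0) du + (2*v) dv
  For the z component: f_3(F) = 3*v*(u + v + 1); d F_3 = (0) du + (1) dv
Combining and collecting du, dv coefficients:
  coeff of du: 2*v^2*(v + 2)
  coeff of dv: v*(2*u*v + 7*u + 10*v^2 + 13*v + 7)
F^* omega = (2*v^2*(v + 2)) du + (v*(2*u*v + 7*u + 10*v^2 + 13*v + 7)) dv.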